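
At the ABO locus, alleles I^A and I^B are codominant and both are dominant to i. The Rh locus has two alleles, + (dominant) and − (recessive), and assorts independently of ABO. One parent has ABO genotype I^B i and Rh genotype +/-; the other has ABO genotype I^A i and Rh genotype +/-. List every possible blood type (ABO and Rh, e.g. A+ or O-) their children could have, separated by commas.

O+, O-, A+, A-, B+, B-, AB+, AB-

Gametes from I^B i × I^A i give offspring ABO genotypes I^A I^B, I^A i, I^B i, i i, i.e. phenotypes O, A, B, AB.
Rh cross +/- × +/- → phenotypes Rh+, Rh-.
Combining independently: O+, O-, A+, A-, B+, B-, AB+, AB-.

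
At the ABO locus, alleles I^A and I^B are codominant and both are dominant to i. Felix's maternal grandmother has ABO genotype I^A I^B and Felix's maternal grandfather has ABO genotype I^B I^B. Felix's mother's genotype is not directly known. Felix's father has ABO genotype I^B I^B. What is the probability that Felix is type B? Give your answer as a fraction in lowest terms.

Felix's mother's ABO genotype from I^A I^B × I^B I^B: 1/2 I^A I^B, 1/2 I^B I^B.
Crossing each possibility with the father I^B I^B and summing P(type B): 1/2·1/2 + 1/2·1 = 3/4.

3/4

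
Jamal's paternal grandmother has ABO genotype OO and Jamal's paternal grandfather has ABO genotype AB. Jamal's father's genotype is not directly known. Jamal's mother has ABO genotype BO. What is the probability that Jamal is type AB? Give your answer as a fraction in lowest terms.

1/8

Jamal's father's ABO genotype from OO × AB: 1/2 AO, 1/2 BO.
Crossing each possibility with the mother BO and summing P(type AB): 1/2·1/4 + 1/2·0 = 1/8.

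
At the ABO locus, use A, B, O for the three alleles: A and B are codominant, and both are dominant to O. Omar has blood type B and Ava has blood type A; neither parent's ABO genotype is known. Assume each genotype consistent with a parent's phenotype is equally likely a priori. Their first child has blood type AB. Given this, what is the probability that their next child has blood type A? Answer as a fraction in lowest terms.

5/36

Possible genotypes: Omar ∈ {BB, BO}; Ava ∈ {AA, AO}.
Weight each parental genotype pair by prior × P(type-AB child):
  BB × AA: posterior weight 4/9; P(next child type A) = 0.
  BB × AO: posterior weight 2/9; P(next child type A) = 0.
  BO × AA: posterior weight 2/9; P(next child type A) = 1/2.
  BO × AO: posterior weight 1/9; P(next child type A) = 1/4.
Weighted sum = 5/36.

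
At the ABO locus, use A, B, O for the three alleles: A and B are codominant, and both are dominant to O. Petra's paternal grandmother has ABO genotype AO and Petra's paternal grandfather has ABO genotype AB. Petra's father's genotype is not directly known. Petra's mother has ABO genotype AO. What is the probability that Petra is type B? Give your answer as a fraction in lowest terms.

1/8

Petra's father's ABO genotype from AO × AB: 1/4 AA, 1/4 AB, 1/4 AO, 1/4 BO.
Crossing each possibility with the mother AO and summing P(type B): 1/4·0 + 1/4·1/4 + 1/4·0 + 1/4·1/4 = 1/8.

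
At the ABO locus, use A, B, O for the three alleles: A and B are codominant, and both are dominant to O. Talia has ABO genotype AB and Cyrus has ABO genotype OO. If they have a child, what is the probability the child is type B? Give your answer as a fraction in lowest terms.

ABO cross AB × OO → offspring phenotypes: 1/2 A, 1/2 B.
So P(type B) = 1/2.

1/2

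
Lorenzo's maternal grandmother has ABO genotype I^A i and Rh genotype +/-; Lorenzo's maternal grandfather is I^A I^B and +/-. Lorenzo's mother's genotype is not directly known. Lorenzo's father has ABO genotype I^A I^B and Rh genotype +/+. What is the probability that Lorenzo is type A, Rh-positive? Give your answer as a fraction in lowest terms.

3/8

Lorenzo's mother's ABO genotype from I^A i × I^A I^B: 1/4 I^A I^A, 1/4 I^A I^B, 1/4 I^A i, 1/4 I^B i.
Crossing each possibility with the father I^A I^B and summing P(type A): 1/4·1/2 + 1/4·1/4 + 1/4·1/2 + 1/4·1/4 = 3/8.
Similarly for Rh via the mother's Rh distribution: P(Rh+) = 1.
Independent loci: 3/8 × 1 = 3/8.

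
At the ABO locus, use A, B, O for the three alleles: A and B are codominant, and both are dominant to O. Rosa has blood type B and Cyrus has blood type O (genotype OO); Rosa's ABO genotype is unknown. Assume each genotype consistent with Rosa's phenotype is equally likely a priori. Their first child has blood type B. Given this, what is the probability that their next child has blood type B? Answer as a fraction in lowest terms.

5/6

Possible genotypes: Rosa ∈ {BB, BO}; Cyrus ∈ {OO}.
Weight each parental genotype pair by prior × P(type-B child):
  BB × OO: posterior weight 2/3; P(next child type B) = 1.
  BO × OO: posterior weight 1/3; P(next child type B) = 1/2.
Weighted sum = 5/6.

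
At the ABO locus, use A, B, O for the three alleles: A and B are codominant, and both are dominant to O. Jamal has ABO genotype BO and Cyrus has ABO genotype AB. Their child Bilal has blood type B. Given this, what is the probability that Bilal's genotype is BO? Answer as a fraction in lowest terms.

Cross BO × AB → 1/4 AB, 1/4 AO, 1/4 BB, 1/4 BO.
Type-B genotypes among offspring: BB (1/4), BO (1/4); total 1/2.
P(BO | type B) = (1/4) / (1/2) = 1/2.

1/2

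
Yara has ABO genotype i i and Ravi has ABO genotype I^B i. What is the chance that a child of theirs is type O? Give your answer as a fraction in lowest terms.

1/2

ABO cross i i × I^B i → offspring phenotypes: 1/2 O, 1/2 B.
So P(type O) = 1/2.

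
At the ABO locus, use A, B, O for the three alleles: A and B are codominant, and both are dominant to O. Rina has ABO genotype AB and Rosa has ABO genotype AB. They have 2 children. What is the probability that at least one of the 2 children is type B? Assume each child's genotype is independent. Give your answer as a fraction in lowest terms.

7/16

ABO cross AB × AB → 1/4 A, 1/4 B, 1/2 AB.
So P(type B) = 1/4 per child.
P(none) = (3/4)^2 = 9/16; P(at least one) = 1 − 9/16 = 7/16.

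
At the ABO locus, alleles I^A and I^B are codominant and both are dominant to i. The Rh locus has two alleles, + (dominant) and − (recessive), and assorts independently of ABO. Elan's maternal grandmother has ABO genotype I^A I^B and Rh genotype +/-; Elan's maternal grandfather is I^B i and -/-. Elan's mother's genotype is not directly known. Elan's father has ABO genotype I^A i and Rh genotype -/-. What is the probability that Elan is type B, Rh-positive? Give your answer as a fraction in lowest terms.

1/16

Elan's mother's ABO genotype from I^A I^B × I^B i: 1/4 I^A I^B, 1/4 I^A i, 1/4 I^B I^B, 1/4 I^B i.
Crossing each possibility with the father I^A i and summing P(type B): 1/4·1/4 + 1/4·0 + 1/4·1/2 + 1/4·1/4 = 1/4.
Similarly for Rh via the mother's Rh distribution: P(Rh+) = 1/4.
Independent loci: 1/4 × 1/4 = 1/16.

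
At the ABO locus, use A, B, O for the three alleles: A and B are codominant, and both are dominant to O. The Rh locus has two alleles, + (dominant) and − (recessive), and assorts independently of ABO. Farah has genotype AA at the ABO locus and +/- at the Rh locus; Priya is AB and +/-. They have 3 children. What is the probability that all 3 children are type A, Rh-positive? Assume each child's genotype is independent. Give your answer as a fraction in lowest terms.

27/512

ABO cross AA × AB → 1/2 A, 1/2 AB.
Rh cross +/- × +/- → 3/4 Rh+, 1/4 Rh-; so P(type A, Rh-positive) = 1/2 × 3/4 = 3/8 per child.
All 3 independent: (3/8)^3 = 27/512.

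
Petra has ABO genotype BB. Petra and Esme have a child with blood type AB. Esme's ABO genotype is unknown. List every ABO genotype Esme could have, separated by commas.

AA, AB, AO

For each candidate genotype of Esme, check whether crossing it with BB can produce every observed child phenotype.
  AA → possible child types {AB} ✓
  AB → possible child types {B, AB} ✓
  AO → possible child types {B, AB} ✓
  BB → possible child types {B} ✗
  BO → possible child types {B} ✗
  OO → possible child types {B} ✗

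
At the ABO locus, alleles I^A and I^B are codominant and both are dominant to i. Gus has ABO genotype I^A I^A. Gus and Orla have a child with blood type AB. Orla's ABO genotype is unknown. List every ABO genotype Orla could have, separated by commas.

For each candidate genotype of Orla, check whether crossing it with I^A I^A can produce every observed child phenotype.
  I^A I^A → possible child types {A} ✗
  I^A I^B → possible child types {A, AB} ✓
  I^A i → possible child types {A} ✗
  I^B I^B → possible child types {AB} ✓
  I^B i → possible child types {A, AB} ✓
  i i → possible child types {A} ✗

I^A I^B, I^B I^B, I^B i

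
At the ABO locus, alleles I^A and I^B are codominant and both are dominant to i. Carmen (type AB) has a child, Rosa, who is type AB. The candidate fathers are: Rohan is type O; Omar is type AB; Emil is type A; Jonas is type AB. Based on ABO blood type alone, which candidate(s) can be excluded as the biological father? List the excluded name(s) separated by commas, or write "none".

A candidate is excluded only if no genotype consistent with his phenotype could produce a type AB child with a type AB mother.
Rohan (type O): no genotype consistent with that phenotype can produce a type-AB child with a type-AB mother.

Rohan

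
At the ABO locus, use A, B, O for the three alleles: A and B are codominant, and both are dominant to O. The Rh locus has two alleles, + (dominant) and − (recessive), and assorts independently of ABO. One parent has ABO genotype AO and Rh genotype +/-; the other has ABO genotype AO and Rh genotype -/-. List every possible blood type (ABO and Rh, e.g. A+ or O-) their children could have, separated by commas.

Gametes from AO × AO give offspring ABO genotypes AA, AO, OO, i.e. phenotypes O, A.
Rh cross +/- × -/- → phenotypes Rh+, Rh-.
Combining independently: O+, O-, A+, A-.

O+, O-, A+, A-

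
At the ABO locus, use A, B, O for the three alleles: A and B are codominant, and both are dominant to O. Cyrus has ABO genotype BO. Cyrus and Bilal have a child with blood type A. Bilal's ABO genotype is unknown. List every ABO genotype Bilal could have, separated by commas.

For each candidate genotype of Bilal, check whether crossing it with BO can produce every observed child phenotype.
  AA → possible child types {A, AB} ✓
  AB → possible child types {A, B, AB} ✓
  AO → possible child types {O, A, B, AB} ✓
  BB → possible child types {B} ✗
  BO → possible child types {O, B} ✗
  OO → possible child types {O, B} ✗

AA, AB, AO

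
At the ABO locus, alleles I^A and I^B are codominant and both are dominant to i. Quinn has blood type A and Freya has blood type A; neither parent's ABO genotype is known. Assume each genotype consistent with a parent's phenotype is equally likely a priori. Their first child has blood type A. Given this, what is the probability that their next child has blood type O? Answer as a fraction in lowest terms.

1/20

Possible genotypes: Quinn ∈ {I^A I^A, I^A i}; Freya ∈ {I^A I^A, I^A i}.
Weight each parental genotype pair by prior × P(type-A child):
  I^A I^A × I^A I^A: posterior weight 4/15; P(next child type O) = 0.
  I^A I^A × I^A i: posterior weight 4/15; P(next child type O) = 0.
  I^A i × I^A I^A: posterior weight 4/15; P(next child type O) = 0.
  I^A i × I^A i: posterior weight 1/5; P(next child type O) = 1/4.
Weighted sum = 1/20.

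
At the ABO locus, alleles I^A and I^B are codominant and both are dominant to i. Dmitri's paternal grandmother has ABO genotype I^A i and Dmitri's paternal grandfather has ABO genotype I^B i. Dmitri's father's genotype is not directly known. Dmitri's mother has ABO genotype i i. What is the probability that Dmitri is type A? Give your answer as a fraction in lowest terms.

Dmitri's father's ABO genotype from I^A i × I^B i: 1/4 I^A I^B, 1/4 I^A i, 1/4 I^B i, 1/4 i i.
Crossing each possibility with the mother i i and summing P(type A): 1/4·1/2 + 1/4·1/2 + 1/4·0 + 1/4·0 = 1/4.

1/4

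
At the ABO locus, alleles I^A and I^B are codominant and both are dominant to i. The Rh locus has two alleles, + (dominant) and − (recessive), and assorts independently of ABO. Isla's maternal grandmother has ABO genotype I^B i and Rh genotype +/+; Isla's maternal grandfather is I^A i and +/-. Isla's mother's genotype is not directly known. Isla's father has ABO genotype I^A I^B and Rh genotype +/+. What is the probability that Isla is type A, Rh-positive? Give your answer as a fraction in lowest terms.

Isla's mother's ABO genotype from I^B i × I^A i: 1/4 I^A I^B, 1/4 I^A i, 1/4 I^B i, 1/4 i i.
Crossing each possibility with the father I^A I^B and summing P(type A): 1/4·1/4 + 1/4·1/2 + 1/4·1/4 + 1/4·1/2 = 3/8.
Similarly for Rh via the mother's Rh distribution: P(Rh+) = 1.
Independent loci: 3/8 × 1 = 3/8.

3/8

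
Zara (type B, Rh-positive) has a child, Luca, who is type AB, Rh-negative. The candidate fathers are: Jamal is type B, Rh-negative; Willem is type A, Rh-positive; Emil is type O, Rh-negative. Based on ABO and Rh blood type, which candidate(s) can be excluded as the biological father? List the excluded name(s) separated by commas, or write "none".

Jamal, Emil

A candidate is excluded only if no genotype consistent with his phenotype could produce a type AB, Rh-negative child with a type B, Rh-positive mother.
Jamal (type B, Rh-): no genotype consistent with that phenotype can produce a type-AB Rh- child with a type-B mother.
Emil (type O, Rh-): no genotype consistent with that phenotype can produce a type-AB Rh- child with a type-B mother.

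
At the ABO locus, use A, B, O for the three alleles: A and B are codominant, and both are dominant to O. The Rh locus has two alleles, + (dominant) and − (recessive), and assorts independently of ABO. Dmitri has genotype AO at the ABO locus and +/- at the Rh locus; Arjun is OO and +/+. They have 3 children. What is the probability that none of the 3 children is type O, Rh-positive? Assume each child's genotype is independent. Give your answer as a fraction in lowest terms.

1/8

ABO cross AO × OO → 1/2 O, 1/2 A.
Rh cross +/- × +/+ → 1 Rh+; so P(type O, Rh-positive) = 1/2 × 1 = 1/2 per child.
P(not type O, Rh-positive) = 1/2 for one child; (1/2)^3 = 1/8.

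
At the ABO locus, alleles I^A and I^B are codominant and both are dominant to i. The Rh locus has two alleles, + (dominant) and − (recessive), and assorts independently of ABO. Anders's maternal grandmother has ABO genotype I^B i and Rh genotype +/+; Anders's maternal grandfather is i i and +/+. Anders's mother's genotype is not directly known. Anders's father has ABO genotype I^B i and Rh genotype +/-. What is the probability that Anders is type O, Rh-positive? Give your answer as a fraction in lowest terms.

Anders's mother's ABO genotype from I^B i × i i: 1/2 I^B i, 1/2 i i.
Crossing each possibility with the father I^B i and summing P(type O): 1/2·1/4 + 1/2·1/2 = 3/8.
Similarly for Rh via the mother's Rh distribution: P(Rh+) = 1.
Independent loci: 3/8 × 1 = 3/8.

3/8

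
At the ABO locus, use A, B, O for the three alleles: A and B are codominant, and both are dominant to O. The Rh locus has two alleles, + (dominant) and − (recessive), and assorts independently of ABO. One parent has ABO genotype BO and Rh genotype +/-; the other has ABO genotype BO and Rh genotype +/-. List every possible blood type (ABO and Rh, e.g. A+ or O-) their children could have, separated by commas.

Gametes from BO × BO give offspring ABO genotypes BB, BO, OO, i.e. phenotypes O, B.
Rh cross +/- × +/- → phenotypes Rh+, Rh-.
Combining independently: O+, O-, B+, B-.

O+, O-, B+, B-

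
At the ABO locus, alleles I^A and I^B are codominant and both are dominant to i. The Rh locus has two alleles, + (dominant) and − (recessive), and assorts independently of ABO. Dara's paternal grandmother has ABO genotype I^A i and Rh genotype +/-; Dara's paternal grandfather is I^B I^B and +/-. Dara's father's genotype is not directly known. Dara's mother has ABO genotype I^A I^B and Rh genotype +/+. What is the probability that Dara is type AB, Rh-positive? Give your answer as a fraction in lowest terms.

3/8

Dara's father's ABO genotype from I^A i × I^B I^B: 1/2 I^A I^B, 1/2 I^B i.
Crossing each possibility with the mother I^A I^B and summing P(type AB): 1/2·1/2 + 1/2·1/4 = 3/8.
Similarly for Rh via the father's Rh distribution: P(Rh+) = 1.
Independent loci: 3/8 × 1 = 3/8.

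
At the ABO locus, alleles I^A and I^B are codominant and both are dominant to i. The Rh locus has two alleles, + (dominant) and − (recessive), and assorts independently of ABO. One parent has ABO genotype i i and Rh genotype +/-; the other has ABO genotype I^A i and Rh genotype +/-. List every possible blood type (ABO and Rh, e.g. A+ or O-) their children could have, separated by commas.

O+, O-, A+, A-

Gametes from i i × I^A i give offspring ABO genotypes I^A i, i i, i.e. phenotypes O, A.
Rh cross +/- × +/- → phenotypes Rh+, Rh-.
Combining independently: O+, O-, A+, A-.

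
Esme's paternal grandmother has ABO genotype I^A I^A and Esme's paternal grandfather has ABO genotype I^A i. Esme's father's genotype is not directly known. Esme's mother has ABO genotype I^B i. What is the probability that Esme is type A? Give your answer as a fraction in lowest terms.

Esme's father's ABO genotype from I^A I^A × I^A i: 1/2 I^A I^A, 1/2 I^A i.
Crossing each possibility with the mother I^B i and summing P(type A): 1/2·1/2 + 1/2·1/4 = 3/8.

3/8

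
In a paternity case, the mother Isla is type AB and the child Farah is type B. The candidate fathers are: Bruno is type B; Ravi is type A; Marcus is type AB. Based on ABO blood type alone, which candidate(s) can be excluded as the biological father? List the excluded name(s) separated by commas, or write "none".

none

A candidate is excluded only if no genotype consistent with his phenotype could produce a type B child with a type AB mother.
Every candidate has at least one consistent genotype combination, so none can be excluded.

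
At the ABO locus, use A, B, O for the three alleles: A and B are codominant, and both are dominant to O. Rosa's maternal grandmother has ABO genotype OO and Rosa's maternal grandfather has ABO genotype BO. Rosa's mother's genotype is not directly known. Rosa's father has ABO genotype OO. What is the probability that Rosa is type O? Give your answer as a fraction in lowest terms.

3/4

Rosa's mother's ABO genotype from OO × BO: 1/2 BO, 1/2 OO.
Crossing each possibility with the father OO and summing P(type O): 1/2·1/2 + 1/2·1 = 3/4.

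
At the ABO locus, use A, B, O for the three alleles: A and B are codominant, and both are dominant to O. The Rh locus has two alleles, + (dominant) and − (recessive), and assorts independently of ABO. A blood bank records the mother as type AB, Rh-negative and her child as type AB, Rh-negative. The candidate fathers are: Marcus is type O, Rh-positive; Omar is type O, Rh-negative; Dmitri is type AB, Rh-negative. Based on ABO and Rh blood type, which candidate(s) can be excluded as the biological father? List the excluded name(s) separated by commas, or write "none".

A candidate is excluded only if no genotype consistent with his phenotype could produce a type AB, Rh-negative child with a type AB, Rh-negative mother.
Marcus (type O, Rh+): no genotype consistent with that phenotype can produce a type-AB Rh- child with a type-AB mother.
Omar (type O, Rh-): no genotype consistent with that phenotype can produce a type-AB Rh- child with a type-AB mother.

Marcus, Omar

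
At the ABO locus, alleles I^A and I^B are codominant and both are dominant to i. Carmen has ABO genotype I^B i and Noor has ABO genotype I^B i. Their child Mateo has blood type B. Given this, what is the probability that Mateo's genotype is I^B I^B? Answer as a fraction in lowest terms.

Cross I^B i × I^B i → 1/4 I^B I^B, 1/2 I^B i, 1/4 i i.
Type-B genotypes among offspring: I^B I^B (1/4), I^B i (1/2); total 3/4.
P(I^B I^B | type B) = (1/4) / (3/4) = 1/3.

1/3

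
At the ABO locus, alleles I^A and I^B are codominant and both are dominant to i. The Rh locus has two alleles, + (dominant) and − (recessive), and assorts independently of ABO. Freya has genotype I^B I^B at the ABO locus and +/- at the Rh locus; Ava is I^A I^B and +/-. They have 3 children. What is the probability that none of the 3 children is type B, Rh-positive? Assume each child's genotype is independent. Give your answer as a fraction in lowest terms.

ABO cross I^B I^B × I^A I^B → 1/2 B, 1/2 AB.
Rh cross +/- × +/- → 3/4 Rh+, 1/4 Rh-; so P(type B, Rh-positive) = 1/2 × 3/4 = 3/8 per child.
P(not type B, Rh-positive) = 5/8 for one child; (5/8)^3 = 125/512.

125/512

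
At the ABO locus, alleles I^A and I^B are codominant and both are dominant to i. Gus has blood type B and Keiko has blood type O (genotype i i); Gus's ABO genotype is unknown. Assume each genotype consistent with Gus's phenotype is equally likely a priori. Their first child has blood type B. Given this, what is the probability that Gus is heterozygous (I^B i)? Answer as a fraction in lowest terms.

1/3

Possible genotypes: Gus ∈ {I^B I^B, I^B i}; Keiko ∈ {i i}.
Weight each parental genotype pair by prior × P(type-B child):
  I^B I^B × i i: posterior weight 2/3.
  I^B i × i i: posterior weight 1/3.
Sum the posterior weight over pairs where Gus is I^B i: 1/3.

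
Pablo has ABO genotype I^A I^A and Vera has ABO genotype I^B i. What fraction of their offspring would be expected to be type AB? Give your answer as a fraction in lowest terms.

ABO cross I^A I^A × I^B i → offspring phenotypes: 1/2 A, 1/2 AB.
So P(type AB) = 1/2.

1/2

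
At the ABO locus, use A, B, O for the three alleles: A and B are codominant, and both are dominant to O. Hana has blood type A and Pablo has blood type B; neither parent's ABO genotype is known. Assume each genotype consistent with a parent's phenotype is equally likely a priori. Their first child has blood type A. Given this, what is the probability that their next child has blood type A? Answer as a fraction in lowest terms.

5/12

Possible genotypes: Hana ∈ {AA, AO}; Pablo ∈ {BB, BO}.
Weight each parental genotype pair by prior × P(type-A child):
  AA × BO: posterior weight 2/3; P(next child type A) = 1/2.
  AO × BO: posterior weight 1/3; P(next child type A) = 1/4.
Weighted sum = 5/12.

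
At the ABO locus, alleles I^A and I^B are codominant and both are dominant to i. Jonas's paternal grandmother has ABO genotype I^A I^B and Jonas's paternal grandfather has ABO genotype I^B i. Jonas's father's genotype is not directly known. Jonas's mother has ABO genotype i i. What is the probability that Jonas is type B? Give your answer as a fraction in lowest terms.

1/2

Jonas's father's ABO genotype from I^A I^B × I^B i: 1/4 I^A I^B, 1/4 I^A i, 1/4 I^B I^B, 1/4 I^B i.
Crossing each possibility with the mother i i and summing P(type B): 1/4·1/2 + 1/4·0 + 1/4·1 + 1/4·1/2 = 1/2.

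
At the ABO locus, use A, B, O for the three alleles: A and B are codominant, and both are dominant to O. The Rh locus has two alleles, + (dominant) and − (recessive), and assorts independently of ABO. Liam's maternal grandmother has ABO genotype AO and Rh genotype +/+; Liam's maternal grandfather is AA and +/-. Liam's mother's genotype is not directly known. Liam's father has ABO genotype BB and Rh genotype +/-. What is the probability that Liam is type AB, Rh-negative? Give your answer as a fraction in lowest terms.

Liam's mother's ABO genotype from AO × AA: 1/2 AA, 1/2 AO.
Crossing each possibility with the father BB and summing P(type AB): 1/2·1 + 1/2·1/2 = 3/4.
Similarly for Rh via the mother's Rh distribution: P(Rh-) = 1/8.
Independent loci: 3/4 × 1/8 = 3/32.

3/32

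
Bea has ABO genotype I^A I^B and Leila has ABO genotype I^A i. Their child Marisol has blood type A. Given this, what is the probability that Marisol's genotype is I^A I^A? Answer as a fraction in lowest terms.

Cross I^A I^B × I^A i → 1/4 I^A I^A, 1/4 I^A I^B, 1/4 I^A i, 1/4 I^B i.
Type-A genotypes among offspring: I^A I^A (1/4), I^A i (1/4); total 1/2.
P(I^A I^A | type A) = (1/4) / (1/2) = 1/2.

1/2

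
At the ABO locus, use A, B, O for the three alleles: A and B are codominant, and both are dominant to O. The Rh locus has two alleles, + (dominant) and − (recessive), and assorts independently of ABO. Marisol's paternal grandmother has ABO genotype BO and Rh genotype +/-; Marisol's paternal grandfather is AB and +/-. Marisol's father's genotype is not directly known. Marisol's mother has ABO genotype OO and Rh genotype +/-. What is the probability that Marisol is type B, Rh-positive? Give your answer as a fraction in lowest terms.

Marisol's father's ABO genotype from BO × AB: 1/4 AB, 1/4 AO, 1/4 BB, 1/4 BO.
Crossing each possibility with the mother OO and summing P(type B): 1/4·1/2 + 1/4·0 + 1/4·1 + 1/4·1/2 = 1/2.
Similarly for Rh via the father's Rh distribution: P(Rh+) = 3/4.
Independent loci: 1/2 × 3/4 = 3/8.

3/8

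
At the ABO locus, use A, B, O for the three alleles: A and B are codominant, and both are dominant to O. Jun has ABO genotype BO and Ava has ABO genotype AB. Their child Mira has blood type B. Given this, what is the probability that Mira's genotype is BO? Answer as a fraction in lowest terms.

Cross BO × AB → 1/4 AB, 1/4 AO, 1/4 BB, 1/4 BO.
Type-B genotypes among offspring: BB (1/4), BO (1/4); total 1/2.
P(BO | type B) = (1/4) / (1/2) = 1/2.

1/2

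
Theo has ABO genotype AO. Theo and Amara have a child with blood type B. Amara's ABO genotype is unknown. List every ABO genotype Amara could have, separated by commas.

For each candidate genotype of Amara, check whether crossing it with AO can produce every observed child phenotype.
  AA → possible child types {A} ✗
  AB → possible child types {A, B, AB} ✓
  AO → possible child types {O, A} ✗
  BB → possible child types {B, AB} ✓
  BO → possible child types {O, A, B, AB} ✓
  OO → possible child types {O, A} ✗

AB, BB, BO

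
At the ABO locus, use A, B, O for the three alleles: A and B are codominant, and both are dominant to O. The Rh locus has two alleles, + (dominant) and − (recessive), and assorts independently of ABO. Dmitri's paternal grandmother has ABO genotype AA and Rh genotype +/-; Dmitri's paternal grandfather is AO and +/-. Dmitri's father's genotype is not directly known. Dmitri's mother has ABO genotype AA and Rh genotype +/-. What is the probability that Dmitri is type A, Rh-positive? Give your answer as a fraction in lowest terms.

Dmitri's father's ABO genotype from AA × AO: 1/2 AA, 1/2 AO.
Crossing each possibility with the mother AA and summing P(type A): 1/2·1 + 1/2·1 = 1.
Similarly for Rh via the father's Rh distribution: P(Rh+) = 3/4.
Independent loci: 1 × 3/4 = 3/4.

3/4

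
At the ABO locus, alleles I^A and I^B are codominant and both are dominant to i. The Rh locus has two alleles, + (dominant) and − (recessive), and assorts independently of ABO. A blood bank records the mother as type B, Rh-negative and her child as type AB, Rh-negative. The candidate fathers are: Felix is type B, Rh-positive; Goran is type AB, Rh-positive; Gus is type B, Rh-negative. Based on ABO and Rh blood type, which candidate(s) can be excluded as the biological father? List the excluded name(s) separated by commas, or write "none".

A candidate is excluded only if no genotype consistent with his phenotype could produce a type AB, Rh-negative child with a type B, Rh-negative mother.
Felix (type B, Rh+): no genotype consistent with that phenotype can produce a type-AB Rh- child with a type-B mother.
Gus (type B, Rh-): no genotype consistent with that phenotype can produce a type-AB Rh- child with a type-B mother.

Felix, Gus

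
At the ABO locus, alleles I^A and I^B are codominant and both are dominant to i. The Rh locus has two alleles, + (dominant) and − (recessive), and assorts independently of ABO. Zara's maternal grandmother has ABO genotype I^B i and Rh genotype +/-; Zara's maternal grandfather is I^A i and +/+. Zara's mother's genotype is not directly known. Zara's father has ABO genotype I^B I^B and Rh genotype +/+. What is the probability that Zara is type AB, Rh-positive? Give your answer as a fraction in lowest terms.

Zara's mother's ABO genotype from I^B i × I^A i: 1/4 I^A I^B, 1/4 I^A i, 1/4 I^B i, 1/4 i i.
Crossing each possibility with the father I^B I^B and summing P(type AB): 1/4·1/2 + 1/4·1/2 + 1/4·0 + 1/4·0 = 1/4.
Similarly for Rh via the mother's Rh distribution: P(Rh+) = 1.
Independent loci: 1/4 × 1 = 1/4.

1/4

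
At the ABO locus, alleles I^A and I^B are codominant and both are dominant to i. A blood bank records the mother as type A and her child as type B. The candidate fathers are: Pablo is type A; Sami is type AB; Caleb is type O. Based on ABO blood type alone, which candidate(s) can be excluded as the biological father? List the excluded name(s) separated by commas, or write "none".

Pablo, Caleb

A candidate is excluded only if no genotype consistent with his phenotype could produce a type B child with a type A mother.
Pablo (type A): no genotype consistent with that phenotype can produce a type-B child with a type-A mother.
Caleb (type O): no genotype consistent with that phenotype can produce a type-B child with a type-A mother.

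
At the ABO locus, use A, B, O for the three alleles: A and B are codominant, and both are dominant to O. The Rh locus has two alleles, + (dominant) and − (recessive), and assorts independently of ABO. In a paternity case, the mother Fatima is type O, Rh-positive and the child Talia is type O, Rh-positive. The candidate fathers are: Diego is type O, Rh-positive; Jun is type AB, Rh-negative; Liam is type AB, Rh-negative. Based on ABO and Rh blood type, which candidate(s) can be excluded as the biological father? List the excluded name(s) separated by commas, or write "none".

A candidate is excluded only if no genotype consistent with his phenotype could produce a type O, Rh-positive child with a type O, Rh-positive mother.
Jun (type AB, Rh-): no genotype consistent with that phenotype can produce a type-O Rh+ child with a type-O mother.
Liam (type AB, Rh-): no genotype consistent with that phenotype can produce a type-O Rh+ child with a type-O mother.

Jun, Liam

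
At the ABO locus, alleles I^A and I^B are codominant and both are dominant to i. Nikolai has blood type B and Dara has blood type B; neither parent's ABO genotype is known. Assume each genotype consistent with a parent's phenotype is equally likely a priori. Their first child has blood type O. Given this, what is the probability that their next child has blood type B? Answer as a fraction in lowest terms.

3/4

Possible genotypes: Nikolai ∈ {I^B I^B, I^B i}; Dara ∈ {I^B I^B, I^B i}.
Weight each parental genotype pair by prior × P(type-O child):
  I^B i × I^B i: posterior weight 1; P(next child type B) = 3/4.
Weighted sum = 3/4.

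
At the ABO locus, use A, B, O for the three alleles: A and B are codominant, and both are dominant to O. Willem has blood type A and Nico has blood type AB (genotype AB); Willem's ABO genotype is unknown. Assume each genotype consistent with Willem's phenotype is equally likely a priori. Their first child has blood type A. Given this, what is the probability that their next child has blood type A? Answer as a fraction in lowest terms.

1/2

Possible genotypes: Willem ∈ {AA, AO}; Nico ∈ {AB}.
Weight each parental genotype pair by prior × P(type-A child):
  AA × AB: posterior weight 1/2; P(next child type A) = 1/2.
  AO × AB: posterior weight 1/2; P(next child type A) = 1/2.
Weighted sum = 1/2.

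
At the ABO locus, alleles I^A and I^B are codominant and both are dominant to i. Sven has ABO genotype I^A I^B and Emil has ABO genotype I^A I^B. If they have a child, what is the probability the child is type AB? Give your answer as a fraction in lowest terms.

1/2

ABO cross I^A I^B × I^A I^B → offspring phenotypes: 1/4 A, 1/4 B, 1/2 AB.
So P(type AB) = 1/2.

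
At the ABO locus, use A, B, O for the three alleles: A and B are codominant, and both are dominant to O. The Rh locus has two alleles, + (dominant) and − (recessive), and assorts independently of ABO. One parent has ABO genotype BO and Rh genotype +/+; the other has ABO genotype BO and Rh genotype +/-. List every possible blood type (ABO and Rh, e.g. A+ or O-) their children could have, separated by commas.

O+, B+

Gametes from BO × BO give offspring ABO genotypes BB, BO, OO, i.e. phenotypes O, B.
Rh cross +/+ × +/- → phenotypes Rh+.
Combining independently: O+, B+.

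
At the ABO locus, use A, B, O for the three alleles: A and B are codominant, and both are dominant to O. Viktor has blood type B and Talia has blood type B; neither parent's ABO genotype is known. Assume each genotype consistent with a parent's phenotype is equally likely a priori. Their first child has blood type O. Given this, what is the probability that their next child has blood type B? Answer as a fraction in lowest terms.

Possible genotypes: Viktor ∈ {BB, BO}; Talia ∈ {BB, BO}.
Weight each parental genotype pair by prior × P(type-O child):
  BO × BO: posterior weight 1; P(next child type B) = 3/4.
Weighted sum = 3/4.

3/4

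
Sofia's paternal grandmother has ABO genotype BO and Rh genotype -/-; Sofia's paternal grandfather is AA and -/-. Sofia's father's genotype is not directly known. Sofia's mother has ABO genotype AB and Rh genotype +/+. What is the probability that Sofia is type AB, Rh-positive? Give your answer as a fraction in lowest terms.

Sofia's father's ABO genotype from BO × AA: 1/2 AB, 1/2 AO.
Crossing each possibility with the mother AB and summing P(type AB): 1/2·1/2 + 1/2·1/4 = 3/8.
Similarly for Rh via the father's Rh distribution: P(Rh+) = 1.
Independent loci: 3/8 × 1 = 3/8.

3/8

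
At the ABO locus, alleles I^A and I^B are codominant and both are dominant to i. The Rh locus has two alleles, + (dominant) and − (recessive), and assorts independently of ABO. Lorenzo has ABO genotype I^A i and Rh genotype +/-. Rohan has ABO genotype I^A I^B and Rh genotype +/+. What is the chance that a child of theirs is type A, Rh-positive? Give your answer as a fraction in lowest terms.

1/2

ABO cross I^A i × I^A I^B → offspring phenotypes: 1/2 A, 1/4 B, 1/4 AB.
Rh cross +/- × +/+ → 1 Rh+.
Independent loci: P(type A, Rh-positive) = 1/2 × 1 = 1/2.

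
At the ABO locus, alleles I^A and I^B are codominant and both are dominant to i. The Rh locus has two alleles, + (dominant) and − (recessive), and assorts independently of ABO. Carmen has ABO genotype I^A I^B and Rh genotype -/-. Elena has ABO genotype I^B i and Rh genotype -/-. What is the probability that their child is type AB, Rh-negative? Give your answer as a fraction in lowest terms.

ABO cross I^A I^B × I^B i → offspring phenotypes: 1/4 A, 1/2 B, 1/4 AB.
Rh cross -/- × -/- → 1 Rh-.
Independent loci: P(type AB, Rh-negative) = 1/4 × 1 = 1/4.

1/4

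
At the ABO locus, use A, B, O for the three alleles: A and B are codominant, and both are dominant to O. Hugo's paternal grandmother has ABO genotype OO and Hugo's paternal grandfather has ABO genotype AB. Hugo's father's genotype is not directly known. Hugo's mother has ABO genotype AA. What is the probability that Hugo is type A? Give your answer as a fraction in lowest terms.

Hugo's father's ABO genotype from OO × AB: 1/2 AO, 1/2 BO.
Crossing each possibility with the mother AA and summing P(type A): 1/2·1 + 1/2·1/2 = 3/4.

3/4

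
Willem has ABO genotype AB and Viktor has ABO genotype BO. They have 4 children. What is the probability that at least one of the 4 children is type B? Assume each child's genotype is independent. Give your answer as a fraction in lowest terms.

15/16

ABO cross AB × BO → 1/4 A, 1/2 B, 1/4 AB.
So P(type B) = 1/2 per child.
P(none) = (1/2)^4 = 1/16; P(at least one) = 1 − 1/16 = 15/16.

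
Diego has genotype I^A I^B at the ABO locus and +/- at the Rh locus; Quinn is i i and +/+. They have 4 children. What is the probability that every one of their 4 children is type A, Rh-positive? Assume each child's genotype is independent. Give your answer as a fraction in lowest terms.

ABO cross I^A I^B × i i → 1/2 A, 1/2 B.
Rh cross +/- × +/+ → 1 Rh+; so P(type A, Rh-positive) = 1/2 × 1 = 1/2 per child.
All 4 independent: (1/2)^4 = 1/16.

1/16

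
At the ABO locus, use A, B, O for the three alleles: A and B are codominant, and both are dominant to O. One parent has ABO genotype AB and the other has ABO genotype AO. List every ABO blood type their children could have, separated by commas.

A, B, AB

Gametes from AB × AO give offspring ABO genotypes AA, AB, AO, BO, i.e. phenotypes A, B, AB.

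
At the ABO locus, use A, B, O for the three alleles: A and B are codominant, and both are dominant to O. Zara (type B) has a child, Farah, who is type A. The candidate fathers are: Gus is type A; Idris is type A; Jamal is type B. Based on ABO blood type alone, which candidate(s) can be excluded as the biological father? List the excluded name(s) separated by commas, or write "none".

Jamal

A candidate is excluded only if no genotype consistent with his phenotype could produce a type A child with a type B mother.
Jamal (type B): no genotype consistent with that phenotype can produce a type-A child with a type-B mother.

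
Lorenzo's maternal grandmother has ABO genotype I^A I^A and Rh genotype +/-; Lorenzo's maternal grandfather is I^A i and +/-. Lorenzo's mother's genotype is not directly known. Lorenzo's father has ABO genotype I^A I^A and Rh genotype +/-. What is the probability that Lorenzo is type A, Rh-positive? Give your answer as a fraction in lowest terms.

3/4

Lorenzo's mother's ABO genotype from I^A I^A × I^A i: 1/2 I^A I^A, 1/2 I^A i.
Crossing each possibility with the father I^A I^A and summing P(type A): 1/2·1 + 1/2·1 = 1.
Similarly for Rh via the mother's Rh distribution: P(Rh+) = 3/4.
Independent loci: 1 × 3/4 = 3/4.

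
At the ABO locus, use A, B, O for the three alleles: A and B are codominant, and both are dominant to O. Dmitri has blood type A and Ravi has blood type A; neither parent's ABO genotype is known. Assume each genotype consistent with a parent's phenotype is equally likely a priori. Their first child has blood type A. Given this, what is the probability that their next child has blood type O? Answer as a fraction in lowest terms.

1/20

Possible genotypes: Dmitri ∈ {AA, AO}; Ravi ∈ {AA, AO}.
Weight each parental genotype pair by prior × P(type-A child):
  AA × AA: posterior weight 4/15; P(next child type O) = 0.
  AA × AO: posterior weight 4/15; P(next child type O) = 0.
  AO × AA: posterior weight 4/15; P(next child type O) = 0.
  AO × AO: posterior weight 1/5; P(next child type O) = 1/4.
Weighted sum = 1/20.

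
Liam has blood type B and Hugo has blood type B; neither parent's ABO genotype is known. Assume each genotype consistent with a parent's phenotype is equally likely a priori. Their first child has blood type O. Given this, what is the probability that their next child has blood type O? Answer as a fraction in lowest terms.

Possible genotypes: Liam ∈ {BB, BO}; Hugo ∈ {BB, BO}.
Weight each parental genotype pair by prior × P(type-O child):
  BO × BO: posterior weight 1; P(next child type O) = 1/4.
Weighted sum = 1/4.

1/4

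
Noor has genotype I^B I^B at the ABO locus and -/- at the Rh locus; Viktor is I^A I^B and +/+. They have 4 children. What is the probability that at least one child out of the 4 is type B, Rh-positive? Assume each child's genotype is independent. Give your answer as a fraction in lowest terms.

15/16

ABO cross I^B I^B × I^A I^B → 1/2 B, 1/2 AB.
Rh cross -/- × +/+ → 1 Rh+; so P(type B, Rh-positive) = 1/2 × 1 = 1/2 per child.
P(none) = (1/2)^4 = 1/16; P(at least one) = 1 − 1/16 = 15/16.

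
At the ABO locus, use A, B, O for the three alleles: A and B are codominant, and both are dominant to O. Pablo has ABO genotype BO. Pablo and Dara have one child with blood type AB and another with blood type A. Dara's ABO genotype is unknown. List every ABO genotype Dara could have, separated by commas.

AA, AB, AO

For each candidate genotype of Dara, check whether crossing it with BO can produce every observed child phenotype.
  AA → possible child types {A, AB} ✓
  AB → possible child types {A, B, AB} ✓
  AO → possible child types {O, A, B, AB} ✓
  BB → possible child types {B} ✗
  BO → possible child types {O, B} ✗
  OO → possible child types {O, B} ✗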